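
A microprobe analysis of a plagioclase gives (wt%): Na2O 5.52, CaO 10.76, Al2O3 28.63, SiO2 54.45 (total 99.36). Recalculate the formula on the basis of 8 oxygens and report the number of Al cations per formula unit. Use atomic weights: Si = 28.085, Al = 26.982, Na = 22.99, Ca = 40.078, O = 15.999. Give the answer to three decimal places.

1.530 Al apfu

5.52 wt% Na2O ÷ 61.979 g/mol = 0.08906 mol, giving 0.17812 Na and 0.08906 O.
10.76 wt% CaO ÷ 56.077 g/mol = 0.19188 mol, giving 0.19188 Ca and 0.19188 O.
28.63 wt% Al2O3 ÷ 101.961 g/mol = 0.28079 mol, giving 0.56158 Al and 0.84237 O.
54.45 wt% SiO2 ÷ 60.083 g/mol = 0.90625 mol, giving 0.90625 Si and 1.81250 O.
Oxygen sums to 2.93581; scaling by 8/2.93581 = 2.72497 puts the formula on 8 O.
Al: 0.56158 × 2.72497 = 1.530 atoms per formula unit.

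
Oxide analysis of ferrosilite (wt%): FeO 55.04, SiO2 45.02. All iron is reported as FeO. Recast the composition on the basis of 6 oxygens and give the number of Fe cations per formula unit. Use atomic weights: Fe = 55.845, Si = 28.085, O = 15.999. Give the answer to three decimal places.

55.04 wt% FeO ÷ 71.844 g/mol = 0.76610 mol, giving 0.76610 Fe and 0.76610 O.
45.02 wt% SiO2 ÷ 60.083 g/mol = 0.74930 mol, giving 0.74930 Si and 1.49860 O.
Oxygen sums to 2.26470; scaling by 6/2.26470 = 2.64936 puts the formula on 6 O.
Fe: 0.76610 × 2.64936 = 2.030 atoms per formula unit.

2.030 Fe apfu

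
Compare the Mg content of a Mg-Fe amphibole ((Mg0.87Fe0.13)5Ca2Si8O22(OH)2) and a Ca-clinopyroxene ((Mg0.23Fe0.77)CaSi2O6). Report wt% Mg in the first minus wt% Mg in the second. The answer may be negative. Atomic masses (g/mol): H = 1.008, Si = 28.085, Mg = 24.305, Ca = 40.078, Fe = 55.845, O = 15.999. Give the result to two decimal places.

M((Mg0.87Fe0.13)5Ca2Si8O22(OH)2) = 832.854 g/mol, so wt% Mg = 105.727/832.854 × 100 = 12.69%.
M((Mg0.23Fe0.77)CaSi2O6) = 240.833 g/mol, so wt% Mg = 5.590/240.833 × 100 = 2.32%.
12.69 − 2.32 = 10.37 pp.

10.37 percentage points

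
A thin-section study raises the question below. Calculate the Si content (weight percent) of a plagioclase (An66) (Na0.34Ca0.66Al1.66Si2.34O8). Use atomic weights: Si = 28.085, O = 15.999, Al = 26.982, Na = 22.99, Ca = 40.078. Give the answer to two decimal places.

Molar mass of Na0.34Ca0.66Al1.66Si2.34O8: 0.34·22.99 + 0.66·40.078 + 1.66·26.982 + 2.34·28.085 + 8·15.999 = 272.769 g/mol.
Mass of Si per formula unit: 2.34 × 28.085 = 65.719 g.
Weight fraction Si = 65.719 / 272.769 = 0.2409.

24.09 weight percent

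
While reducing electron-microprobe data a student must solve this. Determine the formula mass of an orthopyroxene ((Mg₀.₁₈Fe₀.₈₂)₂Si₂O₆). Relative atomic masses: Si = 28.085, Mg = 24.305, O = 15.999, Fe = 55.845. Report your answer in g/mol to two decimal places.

252.50 g/mol

M = 0.36·24.305 + 1.64·55.845 + 2·28.085 + 6·15.999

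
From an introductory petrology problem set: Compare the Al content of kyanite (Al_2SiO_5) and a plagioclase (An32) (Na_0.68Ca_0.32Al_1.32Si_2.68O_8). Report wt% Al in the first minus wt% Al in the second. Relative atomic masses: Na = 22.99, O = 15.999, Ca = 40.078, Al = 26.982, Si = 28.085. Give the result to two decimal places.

19.98 percentage points

Al in Al_2SiO_5: molar mass 162.044 g/mol; 2×26.982 = 53.964 g → 33.30 wt%.
Al in Na_0.68Ca_0.32Al_1.32Si_2.68O_8: molar mass 267.334 g/mol; 1.32×26.982 = 35.616 g → 13.32 wt%.
Difference = 33.30 − 13.32 = 19.98 percentage points.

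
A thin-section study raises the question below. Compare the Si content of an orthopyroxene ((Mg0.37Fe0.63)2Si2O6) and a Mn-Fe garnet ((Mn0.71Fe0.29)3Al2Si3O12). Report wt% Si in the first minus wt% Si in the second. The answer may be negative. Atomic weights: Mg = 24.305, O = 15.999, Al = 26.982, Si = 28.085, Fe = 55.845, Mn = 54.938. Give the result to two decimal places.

6.36 percentage points

Si in (Mg0.37Fe0.63)2Si2O6: molar mass 240.514 g/mol; 2×28.085 = 56.170 g → 23.35 wt%.
Si in (Mn0.71Fe0.29)3Al2Si3O12: molar mass 495.810 g/mol; 3×28.085 = 84.255 g → 16.99 wt%.
Difference = 23.35 − 16.99 = 6.36 percentage points.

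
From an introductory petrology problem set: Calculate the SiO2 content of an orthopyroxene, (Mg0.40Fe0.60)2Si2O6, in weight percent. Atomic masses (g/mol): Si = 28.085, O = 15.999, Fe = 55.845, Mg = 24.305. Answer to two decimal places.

Molar mass of (Mg0.40Fe0.60)2Si2O6 = 0.80·24.305 + 1.20·55.845 + 2·28.085 + 6·15.999 = 238.622 g/mol.
Each formula unit contains 2 Si, equivalent to 2/1 = 2.0000 mol SiO2.
M(SiO2) = 1×28.085 + 2×15.999 = 60.083 g/mol.
Mass of SiO2 per formula unit = 2.0000 × 60.083 = 120.166 g.
SiO2 wt% = 120.166 / 238.622 × 100 = 50.36%.

50.36 wt%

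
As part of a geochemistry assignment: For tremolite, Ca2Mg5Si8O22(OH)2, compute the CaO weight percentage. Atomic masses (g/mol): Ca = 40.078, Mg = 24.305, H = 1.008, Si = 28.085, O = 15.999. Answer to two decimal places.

M(Ca2Mg5Si8O22(OH)2) = 812.353 g/mol; M(CaO) = 56.077 g/mol.
Moles CaO per formula unit = 2 Ca ÷ 1 = 2.0000.
CaO fraction = (2.0000 × 56.077) / 812.353 = 112.154/812.353 = 0.1381.

13.81 wt%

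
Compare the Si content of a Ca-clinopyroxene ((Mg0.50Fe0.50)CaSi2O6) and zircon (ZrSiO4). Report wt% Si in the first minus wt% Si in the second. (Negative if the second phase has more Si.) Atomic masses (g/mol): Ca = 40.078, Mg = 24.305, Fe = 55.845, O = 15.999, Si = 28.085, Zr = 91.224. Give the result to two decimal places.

8.86 percentage points

Si in (Mg0.50Fe0.50)CaSi2O6: molar mass 232.317 g/mol; 2×28.085 = 56.170 g → 24.18 wt%.
Si in ZrSiO4: molar mass 183.305 g/mol; 1×28.085 = 28.085 g → 15.32 wt%.
Difference = 24.18 − 15.32 = 8.86 percentage points.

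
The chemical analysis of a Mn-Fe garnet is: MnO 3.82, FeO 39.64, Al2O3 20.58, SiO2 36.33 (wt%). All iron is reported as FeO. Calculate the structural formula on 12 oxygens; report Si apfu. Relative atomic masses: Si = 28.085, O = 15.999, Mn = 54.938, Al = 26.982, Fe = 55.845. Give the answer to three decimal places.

2.998 Si apfu

3.82 wt% MnO ÷ 70.937 g/mol = 0.05385 mol, giving 0.05385 Mn and 0.05385 O.
39.64 wt% FeO ÷ 71.844 g/mol = 0.55175 mol, giving 0.55175 Fe and 0.55175 O.
20.58 wt% Al2O3 ÷ 101.961 g/mol = 0.20184 mol, giving 0.40368 Al and 0.60552 O.
36.33 wt% SiO2 ÷ 60.083 g/mol = 0.60466 mol, giving 0.60466 Si and 1.20932 O.
Oxygen sums to 2.42044; scaling by 12/2.42044 = 4.95778 puts the formula on 12 O.
Si: 0.60466 × 4.95778 = 2.998 atoms per formula unit.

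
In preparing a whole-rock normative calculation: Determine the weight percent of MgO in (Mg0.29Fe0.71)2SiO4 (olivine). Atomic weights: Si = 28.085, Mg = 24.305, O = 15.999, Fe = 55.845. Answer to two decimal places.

M((Mg0.29Fe0.71)2SiO4) = 185.478 g/mol; M(MgO) = 40.304 g/mol.
Moles MgO per formula unit = 0.58 Mg ÷ 1 = 0.5800.
MgO fraction = (0.5800 × 40.304) / 185.478 = 23.376/185.478 = 0.1260.

12.60 wt%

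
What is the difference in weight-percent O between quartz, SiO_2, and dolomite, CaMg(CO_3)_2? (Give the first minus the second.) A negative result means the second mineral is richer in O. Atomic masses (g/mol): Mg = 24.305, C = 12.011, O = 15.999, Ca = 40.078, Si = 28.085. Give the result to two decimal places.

O in SiO_2: molar mass 60.083 g/mol; 2×15.999 = 31.998 g → 53.26 wt%.
O in CaMg(CO_3)_2: molar mass 184.399 g/mol; 6×15.999 = 95.994 g → 52.06 wt%.
Difference = 53.26 − 52.06 = 1.20 percentage points.

1.20 percentage points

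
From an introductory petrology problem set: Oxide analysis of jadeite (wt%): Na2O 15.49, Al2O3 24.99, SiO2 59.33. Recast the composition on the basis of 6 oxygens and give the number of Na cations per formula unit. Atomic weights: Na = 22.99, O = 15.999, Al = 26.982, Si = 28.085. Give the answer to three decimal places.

1.013 Na apfu

Na2O: 15.49/61.979 = 0.24992 mol → 0.49984 mol Na, 0.24992 mol O.
Al2O3: 24.99/101.961 = 0.24509 mol → 0.49018 mol Al, 0.73527 mol O.
SiO2: 59.33/60.083 = 0.98747 mol → 0.98747 mol Si, 1.97494 mol O.
Total oxygen = 2.96013 mol. Normalization factor = 6/2.96013 = 2.02694.
Na per 6 O = 0.49984 × 2.02694 = 1.013.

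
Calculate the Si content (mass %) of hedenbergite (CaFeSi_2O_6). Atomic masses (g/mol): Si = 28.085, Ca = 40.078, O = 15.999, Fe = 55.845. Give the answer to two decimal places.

Formula mass = 1*40.078 + 1*55.845 + 2*28.085 + 6*15.999 = 248.087 g/mol, of which 56.170 g is Si.
So Si makes up 56.170/248.087 = 0.2264 of the mass, i.e. 22.64%.

22.64 mass %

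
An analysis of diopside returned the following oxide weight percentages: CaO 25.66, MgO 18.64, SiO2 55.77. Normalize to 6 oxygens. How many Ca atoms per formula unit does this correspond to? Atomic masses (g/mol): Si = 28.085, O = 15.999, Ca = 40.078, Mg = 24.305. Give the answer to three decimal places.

0.989 Ca apfu

CaO (M=56.077): mol = 0.45759; Ca = 0.45759, O = 0.45759.
MgO (M=40.304): mol = 0.46249; Mg = 0.46249, O = 0.46249.
SiO2 (M=60.083): mol = 0.92822; Si = 0.92822, O = 1.85644.
ΣO = 2.77652; factor = 6/ΣO = 2.16098.
Ca apfu = 0.45759 × 2.16098 = 0.989.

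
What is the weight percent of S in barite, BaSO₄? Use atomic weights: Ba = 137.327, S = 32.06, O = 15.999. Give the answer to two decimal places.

13.74 mass %

M(BaSO₄) = 233.383 g/mol.
S contributes 1 × 32.06 = 32.060 g per mole.
32.060/233.383 = 0.1374 → 13.74%.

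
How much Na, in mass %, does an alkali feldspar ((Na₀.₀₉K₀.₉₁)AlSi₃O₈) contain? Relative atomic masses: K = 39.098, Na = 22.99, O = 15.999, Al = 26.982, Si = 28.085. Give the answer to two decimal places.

M((Na₀.₀₉K₀.₉₁)AlSi₃O₈) = 276.877 g/mol.
Na contributes 0.09 × 22.99 = 2.069 g per mole.
2.069/276.877 = 0.0075 → 0.75%.

0.75 mass %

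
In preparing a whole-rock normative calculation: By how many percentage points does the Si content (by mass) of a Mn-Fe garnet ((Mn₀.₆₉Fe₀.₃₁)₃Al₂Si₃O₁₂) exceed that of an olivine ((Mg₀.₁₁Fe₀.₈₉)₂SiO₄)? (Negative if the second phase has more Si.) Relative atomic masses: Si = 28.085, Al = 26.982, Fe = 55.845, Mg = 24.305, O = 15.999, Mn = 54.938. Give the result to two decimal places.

Si in (Mn₀.₆₉Fe₀.₃₁)₃Al₂Si₃O₁₂: molar mass 495.865 g/mol; 3×28.085 = 84.255 g → 16.99 wt%.
Si in (Mg₀.₁₁Fe₀.₈₉)₂SiO₄: molar mass 196.832 g/mol; 1×28.085 = 28.085 g → 14.27 wt%.
Difference = 16.99 − 14.27 = 2.72 percentage points.

2.72 percentage points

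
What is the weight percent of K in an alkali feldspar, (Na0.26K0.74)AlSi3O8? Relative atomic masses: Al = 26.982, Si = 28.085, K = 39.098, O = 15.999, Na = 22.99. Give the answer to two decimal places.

10.55 wt%

M((Na0.26K0.74)AlSi3O8) = 274.139 g/mol.
K contributes 0.74 × 39.098 = 28.933 g per mole.
28.933/274.139 = 0.1055 → 10.55%.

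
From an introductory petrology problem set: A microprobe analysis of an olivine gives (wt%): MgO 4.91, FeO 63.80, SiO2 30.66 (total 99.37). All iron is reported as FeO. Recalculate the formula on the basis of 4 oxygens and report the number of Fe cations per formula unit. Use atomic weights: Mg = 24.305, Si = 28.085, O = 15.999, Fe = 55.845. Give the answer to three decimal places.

4.91 wt% MgO ÷ 40.304 g/mol = 0.12182 mol, giving 0.12182 Mg and 0.12182 O.
63.80 wt% FeO ÷ 71.844 g/mol = 0.88804 mol, giving 0.88804 Fe and 0.88804 O.
30.66 wt% SiO2 ÷ 60.083 g/mol = 0.51029 mol, giving 0.51029 Si and 1.02058 O.
Oxygen sums to 2.03044; scaling by 4/2.03044 = 1.97002 puts the formula on 4 O.
Fe: 0.88804 × 1.97002 = 1.749 atoms per formula unit.

1.749 Fe apfu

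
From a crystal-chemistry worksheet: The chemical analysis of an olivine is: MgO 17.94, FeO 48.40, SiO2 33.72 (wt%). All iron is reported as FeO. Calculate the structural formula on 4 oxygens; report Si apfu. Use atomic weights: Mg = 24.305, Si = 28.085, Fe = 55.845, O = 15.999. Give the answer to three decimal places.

1.002 Si apfu

17.94 wt% MgO ÷ 40.304 g/mol = 0.44512 mol, giving 0.44512 Mg and 0.44512 O.
48.40 wt% FeO ÷ 71.844 g/mol = 0.67368 mol, giving 0.67368 Fe and 0.67368 O.
33.72 wt% SiO2 ÷ 60.083 g/mol = 0.56122 mol, giving 0.56122 Si and 1.12244 O.
Oxygen sums to 2.24124; scaling by 4/2.24124 = 1.78473 puts the formula on 4 O.
Si: 0.56122 × 1.78473 = 1.002 atoms per formula unit.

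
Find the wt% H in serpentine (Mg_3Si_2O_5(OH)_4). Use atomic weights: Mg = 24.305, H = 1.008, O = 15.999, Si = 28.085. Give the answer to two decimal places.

Molar mass of Mg_3Si_2O_5(OH)_4: 3×24.305 + 2×28.085 + 9×15.999 + 4×1.008 = 277.108 g/mol.
Mass of H per formula unit: 4 × 1.008 = 4.032 g.
Weight fraction H = 4.032 / 277.108 = 0.0146.

1.46 wt%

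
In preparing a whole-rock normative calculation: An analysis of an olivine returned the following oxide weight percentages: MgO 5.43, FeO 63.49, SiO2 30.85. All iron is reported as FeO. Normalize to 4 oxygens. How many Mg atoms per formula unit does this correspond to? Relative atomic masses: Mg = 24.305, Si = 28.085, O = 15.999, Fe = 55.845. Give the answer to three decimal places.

0.263 Mg apfu

5.43 wt% MgO ÷ 40.304 g/mol = 0.13473 mol, giving 0.13473 Mg and 0.13473 O.
63.49 wt% FeO ÷ 71.844 g/mol = 0.88372 mol, giving 0.88372 Fe and 0.88372 O.
30.85 wt% SiO2 ÷ 60.083 g/mol = 0.51346 mol, giving 0.51346 Si and 1.02692 O.
Oxygen sums to 2.04537; scaling by 4/2.04537 = 1.95564 puts the formula on 4 O.
Mg: 0.13473 × 1.95564 = 0.263 atoms per formula unit.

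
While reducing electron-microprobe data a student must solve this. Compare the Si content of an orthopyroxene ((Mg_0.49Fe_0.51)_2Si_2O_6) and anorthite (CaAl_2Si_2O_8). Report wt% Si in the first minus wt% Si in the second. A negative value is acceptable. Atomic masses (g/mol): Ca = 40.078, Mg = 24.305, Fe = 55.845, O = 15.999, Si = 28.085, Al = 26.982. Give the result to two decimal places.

M((Mg_0.49Fe_0.51)_2Si_2O_6) = 232.945 g/mol, so wt% Si = 56.170/232.945 × 100 = 24.11%.
M(CaAl_2Si_2O_8) = 278.204 g/mol, so wt% Si = 56.170/278.204 × 100 = 20.19%.
24.11 − 20.19 = 3.92 pp.

3.92 percentage points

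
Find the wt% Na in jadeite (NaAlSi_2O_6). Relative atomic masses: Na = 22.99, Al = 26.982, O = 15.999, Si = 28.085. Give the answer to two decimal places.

Molar mass of NaAlSi_2O_6: 1*22.99 + 1*26.982 + 2*28.085 + 6*15.999 = 202.136 g/mol.
Mass of Na per formula unit: 1 × 22.99 = 22.990 g.
Weight fraction Na = 22.990 / 202.136 = 0.1137.

11.37 wt%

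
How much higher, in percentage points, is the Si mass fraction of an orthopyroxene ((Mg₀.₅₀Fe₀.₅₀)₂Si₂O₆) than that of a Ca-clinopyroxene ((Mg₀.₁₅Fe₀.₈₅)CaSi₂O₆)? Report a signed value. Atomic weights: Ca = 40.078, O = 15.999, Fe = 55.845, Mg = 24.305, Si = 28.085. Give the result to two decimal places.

1.10 percentage points

Si in (Mg₀.₅₀Fe₀.₅₀)₂Si₂O₆: molar mass 232.314 g/mol; 2×28.085 = 56.170 g → 24.18 wt%.
Si in (Mg₀.₁₅Fe₀.₈₅)CaSi₂O₆: molar mass 243.356 g/mol; 2×28.085 = 56.170 g → 23.08 wt%.
Difference = 24.18 − 23.08 = 1.10 percentage points.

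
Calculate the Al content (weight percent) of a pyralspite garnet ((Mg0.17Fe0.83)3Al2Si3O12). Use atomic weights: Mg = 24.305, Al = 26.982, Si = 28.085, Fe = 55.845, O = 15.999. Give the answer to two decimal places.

M((Mg0.17Fe0.83)3Al2Si3O12) = 481.657 g/mol.
Al contributes 2 × 26.982 = 53.964 g per mole.
53.964/481.657 = 0.1120 → 11.20%.

11.20 weight percent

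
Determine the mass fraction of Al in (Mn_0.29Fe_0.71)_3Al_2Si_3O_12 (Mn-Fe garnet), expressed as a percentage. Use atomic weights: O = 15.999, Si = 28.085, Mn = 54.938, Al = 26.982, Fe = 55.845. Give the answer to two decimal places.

M((Mn_0.29Fe_0.71)_3Al_2Si_3O_12) = 496.953 g/mol.
Al contributes 2 × 26.982 = 53.964 g per mole.
53.964/496.953 = 0.1086 → 10.86%.

10.86 weight percent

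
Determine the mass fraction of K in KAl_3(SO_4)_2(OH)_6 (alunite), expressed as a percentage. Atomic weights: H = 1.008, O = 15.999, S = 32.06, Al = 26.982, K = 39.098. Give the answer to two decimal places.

9.44 weight percent

M(KAl_3(SO_4)_2(OH)_6) = 414.198 g/mol.
K contributes 1 × 39.098 = 39.098 g per mole.
39.098/414.198 = 0.0944 → 9.44%.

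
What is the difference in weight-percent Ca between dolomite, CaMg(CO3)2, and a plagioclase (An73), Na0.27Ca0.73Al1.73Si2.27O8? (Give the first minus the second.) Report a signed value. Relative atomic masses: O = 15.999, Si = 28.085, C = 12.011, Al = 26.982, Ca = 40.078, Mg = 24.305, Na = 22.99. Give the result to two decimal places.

Ca in CaMg(CO3)2: molar mass 184.399 g/mol; 1×40.078 = 40.078 g → 21.73 wt%.
Ca in Na0.27Ca0.73Al1.73Si2.27O8: molar mass 273.888 g/mol; 0.73×40.078 = 29.257 g → 10.68 wt%.
Difference = 21.73 − 10.68 = 11.05 percentage points.

11.05 percentage points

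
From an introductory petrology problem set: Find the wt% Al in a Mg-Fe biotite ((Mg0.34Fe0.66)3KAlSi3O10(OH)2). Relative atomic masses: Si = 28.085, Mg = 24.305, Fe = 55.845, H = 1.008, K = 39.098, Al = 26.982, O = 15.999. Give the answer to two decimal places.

5.62 weight percent

M((Mg0.34Fe0.66)3KAlSi3O10(OH)2) = 479.703 g/mol.
Al contributes 1 × 26.982 = 26.982 g per mole.
26.982/479.703 = 0.0562 → 5.62%.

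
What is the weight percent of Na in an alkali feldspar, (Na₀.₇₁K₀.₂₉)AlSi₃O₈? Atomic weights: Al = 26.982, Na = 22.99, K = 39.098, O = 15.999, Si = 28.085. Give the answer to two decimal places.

6.12 wt%

Molar mass of (Na₀.₇₁K₀.₂₉)AlSi₃O₈: 0.71×22.99 + 0.29×39.098 + 1×26.982 + 3×28.085 + 8×15.999 = 266.890 g/mol.
Mass of Na per formula unit: 0.71 × 22.99 = 16.323 g.
Weight fraction Na = 16.323 / 266.890 = 0.0612.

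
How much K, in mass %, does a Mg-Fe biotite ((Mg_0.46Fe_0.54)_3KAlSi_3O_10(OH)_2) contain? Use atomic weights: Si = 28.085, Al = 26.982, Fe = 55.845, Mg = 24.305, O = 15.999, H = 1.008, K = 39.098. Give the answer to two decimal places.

8.35 mass %

Molar mass of (Mg_0.46Fe_0.54)_3KAlSi_3O_10(OH)_2: 1.38*24.305 + 1.62*55.845 + 1*39.098 + 1*26.982 + 3*28.085 + 12*15.999 + 2*1.008 = 468.349 g/mol.
Mass of K per formula unit: 1 × 39.098 = 39.098 g.
Weight fraction K = 39.098 / 468.349 = 0.0835.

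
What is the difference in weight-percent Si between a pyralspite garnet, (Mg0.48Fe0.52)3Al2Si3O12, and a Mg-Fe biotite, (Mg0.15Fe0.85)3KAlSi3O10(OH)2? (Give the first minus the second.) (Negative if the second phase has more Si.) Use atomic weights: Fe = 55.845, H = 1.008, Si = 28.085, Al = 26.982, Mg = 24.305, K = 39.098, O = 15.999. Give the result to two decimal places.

1.70 percentage points

First mineral: 84.255 g Si in 452.324 g formula = 18.63 wt% Si.
Second mineral: 84.255 g Si in 497.681 g formula = 16.93 wt% Si.
18.63% − 16.93% gives a difference of 1.70 percentage points.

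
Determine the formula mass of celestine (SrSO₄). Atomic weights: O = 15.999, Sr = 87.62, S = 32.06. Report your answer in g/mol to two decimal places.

Sr: 1 × 87.62 = 87.6200
S: 1 × 32.06 = 32.0600
O: 4 × 15.999 = 63.9960
Summing the contributions gives the formula mass.

183.68 g/mol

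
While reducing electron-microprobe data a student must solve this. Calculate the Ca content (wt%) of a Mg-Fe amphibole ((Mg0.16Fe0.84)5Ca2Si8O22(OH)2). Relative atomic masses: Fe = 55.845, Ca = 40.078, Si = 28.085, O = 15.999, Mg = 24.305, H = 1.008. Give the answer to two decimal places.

Molar mass of (Mg0.16Fe0.84)5Ca2Si8O22(OH)2: 0.80*24.305 + 4.20*55.845 + 2*40.078 + 8*28.085 + 24*15.999 + 2*1.008 = 944.821 g/mol.
Mass of Ca per formula unit: 2 × 40.078 = 80.156 g.
Weight fraction Ca = 80.156 / 944.821 = 0.0848.

8.48 wt%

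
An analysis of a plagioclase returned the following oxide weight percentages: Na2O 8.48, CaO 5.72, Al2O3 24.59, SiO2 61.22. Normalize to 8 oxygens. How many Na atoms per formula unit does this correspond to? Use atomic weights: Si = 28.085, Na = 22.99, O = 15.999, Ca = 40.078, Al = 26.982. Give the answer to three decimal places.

8.48 wt% Na2O ÷ 61.979 g/mol = 0.13682 mol, giving 0.27364 Na and 0.13682 O.
5.72 wt% CaO ÷ 56.077 g/mol = 0.10200 mol, giving 0.10200 Ca and 0.10200 O.
24.59 wt% Al2O3 ÷ 101.961 g/mol = 0.24117 mol, giving 0.48234 Al and 0.72351 O.
61.22 wt% SiO2 ÷ 60.083 g/mol = 1.01892 mol, giving 1.01892 Si and 2.03784 O.
Oxygen sums to 3.00017; scaling by 8/3.00017 = 2.66652 puts the formula on 8 O.
Na: 0.27364 × 2.66652 = 0.730 atoms per formula unit.

0.730 Na apfu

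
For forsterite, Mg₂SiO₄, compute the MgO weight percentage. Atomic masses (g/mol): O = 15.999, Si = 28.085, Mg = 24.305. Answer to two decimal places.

57.29 wt%

M(Mg₂SiO₄) = 140.691 g/mol; M(MgO) = 40.304 g/mol.
Moles MgO per formula unit = 2 Mg ÷ 1 = 2.0000.
MgO fraction = (2.0000 × 40.304) / 140.691 = 80.608/140.691 = 0.5729.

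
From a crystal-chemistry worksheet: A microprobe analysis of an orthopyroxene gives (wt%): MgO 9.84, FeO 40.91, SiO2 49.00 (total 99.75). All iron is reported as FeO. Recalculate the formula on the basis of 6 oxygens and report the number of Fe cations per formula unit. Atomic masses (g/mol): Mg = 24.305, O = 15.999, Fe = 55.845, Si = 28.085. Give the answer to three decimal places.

1.398 Fe apfu

MgO (M=40.304): mol = 0.24414; Mg = 0.24414, O = 0.24414.
FeO (M=71.844): mol = 0.56943; Fe = 0.56943, O = 0.56943.
SiO2 (M=60.083): mol = 0.81554; Si = 0.81554, O = 1.63108.
ΣO = 2.44465; factor = 6/ΣO = 2.45434.
Fe apfu = 0.56943 × 2.45434 = 1.398.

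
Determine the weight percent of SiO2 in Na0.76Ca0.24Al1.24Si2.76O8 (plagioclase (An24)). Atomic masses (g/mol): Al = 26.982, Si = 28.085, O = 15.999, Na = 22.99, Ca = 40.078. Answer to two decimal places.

M(Na0.76Ca0.24Al1.24Si2.76O8) = 266.055 g/mol; M(SiO2) = 60.083 g/mol.
Moles SiO2 per formula unit = 2.76 Si ÷ 1 = 2.7600.
SiO2 fraction = (2.7600 × 60.083) / 266.055 = 165.829/266.055 = 0.6233.

62.33 wt%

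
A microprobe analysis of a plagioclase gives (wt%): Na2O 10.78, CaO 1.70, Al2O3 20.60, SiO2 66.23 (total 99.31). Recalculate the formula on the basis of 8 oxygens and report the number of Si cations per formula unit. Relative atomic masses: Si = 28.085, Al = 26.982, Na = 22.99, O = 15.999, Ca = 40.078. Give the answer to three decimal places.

2.925 Si apfu

Na2O: 10.78/61.979 = 0.17393 mol → 0.34786 mol Na, 0.17393 mol O.
CaO: 1.70/56.077 = 0.03032 mol → 0.03032 mol Ca, 0.03032 mol O.
Al2O3: 20.60/101.961 = 0.20204 mol → 0.40408 mol Al, 0.60612 mol O.
SiO2: 66.23/60.083 = 1.10231 mol → 1.10231 mol Si, 2.20462 mol O.
Total oxygen = 3.01499 mol. Normalization factor = 8/3.01499 = 2.65341.
Si per 8 O = 1.10231 × 2.65341 = 2.925.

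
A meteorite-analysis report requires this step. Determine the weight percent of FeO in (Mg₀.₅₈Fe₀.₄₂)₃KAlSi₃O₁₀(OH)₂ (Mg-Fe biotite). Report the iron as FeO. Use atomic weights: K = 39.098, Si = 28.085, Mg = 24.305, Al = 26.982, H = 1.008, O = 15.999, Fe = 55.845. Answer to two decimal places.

19.81 wt%

Molar mass of (Mg₀.₅₈Fe₀.₄₂)₃KAlSi₃O₁₀(OH)₂ = 1.74·24.305 + 1.26·55.845 + 1·39.098 + 1·26.982 + 3·28.085 + 12·15.999 + 2·1.008 = 456.994 g/mol.
Each formula unit contains 1.26 Fe, equivalent to 1.26/1 = 1.2600 mol FeO.
M(FeO) = 1×55.845 + 1×15.999 = 71.844 g/mol.
Mass of FeO per formula unit = 1.2600 × 71.844 = 90.523 g.
FeO wt% = 90.523 / 456.994 × 100 = 19.81%.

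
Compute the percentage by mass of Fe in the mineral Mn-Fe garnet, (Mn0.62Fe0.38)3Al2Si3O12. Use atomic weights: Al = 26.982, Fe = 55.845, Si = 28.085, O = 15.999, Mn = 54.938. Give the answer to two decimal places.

12.83 wt%

M((Mn0.62Fe0.38)3Al2Si3O12) = 496.055 g/mol.
Fe contributes 1.14 × 55.845 = 63.663 g per mole.
63.663/496.055 = 0.1283 → 12.83%.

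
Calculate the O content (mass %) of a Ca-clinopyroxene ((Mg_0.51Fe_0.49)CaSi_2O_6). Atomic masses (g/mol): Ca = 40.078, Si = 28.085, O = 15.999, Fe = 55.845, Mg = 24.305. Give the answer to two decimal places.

41.38 mass %

M((Mg_0.51Fe_0.49)CaSi_2O_6) = 232.002 g/mol.
O contributes 6 × 15.999 = 95.994 g per mole.
95.994/232.002 = 0.4138 → 41.38%.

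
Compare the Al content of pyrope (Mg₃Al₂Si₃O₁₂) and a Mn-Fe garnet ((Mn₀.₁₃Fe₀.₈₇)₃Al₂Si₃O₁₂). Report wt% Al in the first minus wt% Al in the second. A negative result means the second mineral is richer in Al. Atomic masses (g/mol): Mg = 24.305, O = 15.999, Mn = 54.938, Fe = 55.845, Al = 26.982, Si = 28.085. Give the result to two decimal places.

2.54 percentage points

First mineral: 53.964 g Al in 403.122 g formula = 13.39 wt% Al.
Second mineral: 53.964 g Al in 497.388 g formula = 10.85 wt% Al.
13.39% − 10.85% gives a difference of 2.54 percentage points.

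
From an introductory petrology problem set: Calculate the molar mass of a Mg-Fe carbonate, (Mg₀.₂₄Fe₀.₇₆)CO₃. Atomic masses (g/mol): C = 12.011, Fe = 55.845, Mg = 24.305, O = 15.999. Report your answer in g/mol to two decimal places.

108.28 g/mol

The formula mass is the sum 0.24(24.305) + 0.76(55.845) + 1(12.011) + 3(15.999).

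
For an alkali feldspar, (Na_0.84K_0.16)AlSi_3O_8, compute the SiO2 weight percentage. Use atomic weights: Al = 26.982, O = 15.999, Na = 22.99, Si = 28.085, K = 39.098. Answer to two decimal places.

M((Na_0.84K_0.16)AlSi_3O_8) = 264.796 g/mol; M(SiO2) = 60.083 g/mol.
Moles SiO2 per formula unit = 3 Si ÷ 1 = 3.0000.
SiO2 fraction = (3.0000 × 60.083) / 264.796 = 180.249/264.796 = 0.6807.

68.07 wt%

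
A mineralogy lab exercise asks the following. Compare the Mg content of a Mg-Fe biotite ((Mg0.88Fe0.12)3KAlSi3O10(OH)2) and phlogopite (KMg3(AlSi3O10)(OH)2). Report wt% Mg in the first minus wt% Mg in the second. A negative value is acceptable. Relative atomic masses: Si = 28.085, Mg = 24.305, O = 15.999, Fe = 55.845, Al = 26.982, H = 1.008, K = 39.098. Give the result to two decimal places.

-2.50 percentage points

M((Mg0.88Fe0.12)3KAlSi3O10(OH)2) = 428.608 g/mol, so wt% Mg = 64.165/428.608 × 100 = 14.97%.
M(KMg3(AlSi3O10)(OH)2) = 417.254 g/mol, so wt% Mg = 72.915/417.254 × 100 = 17.47%.
14.97 − 17.47 = -2.50 pp.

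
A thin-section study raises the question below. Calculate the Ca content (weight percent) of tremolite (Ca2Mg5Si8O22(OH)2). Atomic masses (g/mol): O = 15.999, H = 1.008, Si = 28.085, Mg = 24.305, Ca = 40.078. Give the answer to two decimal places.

Formula mass = 2*40.078 + 5*24.305 + 8*28.085 + 24*15.999 + 2*1.008 = 812.353 g/mol, of which 80.156 g is Ca.
So Ca makes up 80.156/812.353 = 0.0987 of the mass, i.e. 9.87%.

9.87 weight percent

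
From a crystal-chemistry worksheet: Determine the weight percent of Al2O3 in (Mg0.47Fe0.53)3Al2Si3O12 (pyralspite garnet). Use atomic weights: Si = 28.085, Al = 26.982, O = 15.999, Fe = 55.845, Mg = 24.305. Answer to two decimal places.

Molar mass of (Mg0.47Fe0.53)3Al2Si3O12 = 1.41·24.305 + 1.59·55.845 + 2·26.982 + 3·28.085 + 12·15.999 = 453.271 g/mol.
Each formula unit contains 2 Al, equivalent to 2/2 = 1.0000 mol Al2O3.
M(Al2O3) = 2×26.982 + 3×15.999 = 101.961 g/mol.
Mass of Al2O3 per formula unit = 1.0000 × 101.961 = 101.961 g.
Al2O3 wt% = 101.961 / 453.271 × 100 = 22.49%.

22.49 wt%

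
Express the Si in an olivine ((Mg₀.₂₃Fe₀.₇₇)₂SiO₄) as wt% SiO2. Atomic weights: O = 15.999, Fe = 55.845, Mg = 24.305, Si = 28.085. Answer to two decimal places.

31.75 wt%

Formula mass = 189.263 g/mol.
1 Si → 1.0000 mol SiO2 per formula unit; M(SiO2) = 60.083, so SiO2 mass = 60.083 g.
60.083/189.263 × 100 = 31.75 wt%.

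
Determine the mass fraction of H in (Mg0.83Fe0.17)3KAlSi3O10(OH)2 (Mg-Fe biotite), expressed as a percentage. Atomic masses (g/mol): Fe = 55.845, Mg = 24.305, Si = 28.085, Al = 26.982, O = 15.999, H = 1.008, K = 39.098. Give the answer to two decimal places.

M((Mg0.83Fe0.17)3KAlSi3O10(OH)2) = 433.339 g/mol.
H contributes 2 × 1.008 = 2.016 g per mole.
2.016/433.339 = 0.0047 → 0.47%.

0.47 weight percent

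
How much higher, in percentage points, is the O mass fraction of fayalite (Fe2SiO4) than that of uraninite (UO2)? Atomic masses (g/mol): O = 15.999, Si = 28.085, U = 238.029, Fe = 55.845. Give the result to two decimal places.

O in Fe2SiO4: molar mass 203.771 g/mol; 4×15.999 = 63.996 g → 31.41 wt%.
O in UO2: molar mass 270.027 g/mol; 2×15.999 = 31.998 g → 11.85 wt%.
Difference = 31.41 − 11.85 = 19.56 percentage points.

19.56 percentage points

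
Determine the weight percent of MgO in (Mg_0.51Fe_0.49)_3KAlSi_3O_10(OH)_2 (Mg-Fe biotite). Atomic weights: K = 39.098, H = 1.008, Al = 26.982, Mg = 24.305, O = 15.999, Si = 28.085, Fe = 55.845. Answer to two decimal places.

13.30 wt%

Molar mass of (Mg_0.51Fe_0.49)_3KAlSi_3O_10(OH)_2 = 1.53*24.305 + 1.47*55.845 + 1*39.098 + 1*26.982 + 3*28.085 + 12*15.999 + 2*1.008 = 463.618 g/mol.
Each formula unit contains 1.53 Mg, equivalent to 1.53/1 = 1.5300 mol MgO.
M(MgO) = 1×24.305 + 1×15.999 = 40.304 g/mol.
Mass of MgO per formula unit = 1.5300 × 40.304 = 61.665 g.
MgO wt% = 61.665 / 463.618 × 100 = 13.30%.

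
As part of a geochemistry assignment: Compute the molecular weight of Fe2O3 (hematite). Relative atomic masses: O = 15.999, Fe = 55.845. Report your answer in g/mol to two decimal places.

159.69 g/mol

M = 2×55.845 + 3×15.999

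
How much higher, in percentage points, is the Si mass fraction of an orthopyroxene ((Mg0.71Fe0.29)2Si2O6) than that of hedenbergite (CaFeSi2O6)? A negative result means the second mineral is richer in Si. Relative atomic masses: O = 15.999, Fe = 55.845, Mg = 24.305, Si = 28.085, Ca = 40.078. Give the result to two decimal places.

3.00 percentage points

M((Mg0.71Fe0.29)2Si2O6) = 219.067 g/mol, so wt% Si = 56.170/219.067 × 100 = 25.64%.
M(CaFeSi2O6) = 248.087 g/mol, so wt% Si = 56.170/248.087 × 100 = 22.64%.
25.64 − 22.64 = 3.00 pp.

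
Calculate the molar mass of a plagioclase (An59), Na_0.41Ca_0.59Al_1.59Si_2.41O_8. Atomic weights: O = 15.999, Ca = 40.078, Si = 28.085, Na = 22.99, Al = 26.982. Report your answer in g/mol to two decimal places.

271.65 g/mol

M = 0.41·22.99 + 0.59·40.078 + 1.59·26.982 + 2.41·28.085 + 8·15.999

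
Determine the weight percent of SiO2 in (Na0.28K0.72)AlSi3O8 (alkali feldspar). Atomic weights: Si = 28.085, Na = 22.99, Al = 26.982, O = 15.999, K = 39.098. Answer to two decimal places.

65.83 wt%

Molar mass of (Na0.28K0.72)AlSi3O8 = 0.28×22.99 + 0.72×39.098 + 1×26.982 + 3×28.085 + 8×15.999 = 273.817 g/mol.
Each formula unit contains 3 Si, equivalent to 3/1 = 3.0000 mol SiO2.
M(SiO2) = 1×28.085 + 2×15.999 = 60.083 g/mol.
Mass of SiO2 per formula unit = 3.0000 × 60.083 = 180.249 g.
SiO2 wt% = 180.249 / 273.817 × 100 = 65.83%.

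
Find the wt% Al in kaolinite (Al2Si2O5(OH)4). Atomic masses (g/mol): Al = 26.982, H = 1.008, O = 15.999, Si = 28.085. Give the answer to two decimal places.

20.90 weight percent

Formula mass = 2·26.982 + 2·28.085 + 9·15.999 + 4·1.008 = 258.157 g/mol, of which 53.964 g is Al.
So Al makes up 53.964/258.157 = 0.2090 of the mass, i.e. 20.90%.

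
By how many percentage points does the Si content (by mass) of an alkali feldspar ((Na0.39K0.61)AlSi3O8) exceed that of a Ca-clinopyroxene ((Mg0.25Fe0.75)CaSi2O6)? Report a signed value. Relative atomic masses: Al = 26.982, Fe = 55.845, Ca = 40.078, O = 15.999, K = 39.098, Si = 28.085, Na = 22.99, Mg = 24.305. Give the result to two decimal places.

7.59 percentage points

M((Na0.39K0.61)AlSi3O8) = 272.045 g/mol, so wt% Si = 84.255/272.045 × 100 = 30.97%.
M((Mg0.25Fe0.75)CaSi2O6) = 240.202 g/mol, so wt% Si = 56.170/240.202 × 100 = 23.38%.
30.97 − 23.38 = 7.59 pp.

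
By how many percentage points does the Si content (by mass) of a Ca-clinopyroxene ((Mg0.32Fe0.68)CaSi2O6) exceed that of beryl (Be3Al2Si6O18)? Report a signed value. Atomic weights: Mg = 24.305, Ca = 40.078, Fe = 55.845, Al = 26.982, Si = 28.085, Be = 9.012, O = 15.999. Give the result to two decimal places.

Si in (Mg0.32Fe0.68)CaSi2O6: molar mass 237.994 g/mol; 2×28.085 = 56.170 g → 23.60 wt%.
Si in Be3Al2Si6O18: molar mass 537.492 g/mol; 6×28.085 = 168.510 g → 31.35 wt%.
Difference = 23.60 − 31.35 = -7.75 percentage points.

-7.75 percentage points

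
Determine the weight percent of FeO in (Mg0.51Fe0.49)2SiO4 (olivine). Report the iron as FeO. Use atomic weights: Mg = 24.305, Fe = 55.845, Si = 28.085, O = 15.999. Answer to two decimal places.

41.03 wt%

Formula mass = 171.600 g/mol.
0.98 Fe → 0.9800 mol FeO per formula unit; M(FeO) = 71.844, so FeO mass = 70.407 g.
70.407/171.600 × 100 = 41.03 wt%.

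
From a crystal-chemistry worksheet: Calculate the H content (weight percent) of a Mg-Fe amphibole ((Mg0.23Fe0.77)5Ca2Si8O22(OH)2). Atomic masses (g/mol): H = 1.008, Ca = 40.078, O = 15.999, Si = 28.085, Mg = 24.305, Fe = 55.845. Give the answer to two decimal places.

Molar mass of (Mg0.23Fe0.77)5Ca2Si8O22(OH)2: 1.15*24.305 + 3.85*55.845 + 2*40.078 + 8*28.085 + 24*15.999 + 2*1.008 = 933.782 g/mol.
Mass of H per formula unit: 2 × 1.008 = 2.016 g.
Weight fraction H = 2.016 / 933.782 = 0.0022.

0.22 weight percent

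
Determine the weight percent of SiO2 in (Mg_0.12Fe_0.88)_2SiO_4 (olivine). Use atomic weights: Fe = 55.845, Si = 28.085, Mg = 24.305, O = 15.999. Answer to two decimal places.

30.62 wt%

M((Mg_0.12Fe_0.88)_2SiO_4) = 196.201 g/mol; M(SiO2) = 60.083 g/mol.
Moles SiO2 per formula unit = 1 Si ÷ 1 = 1.0000.
SiO2 fraction = (1.0000 × 60.083) / 196.201 = 60.083/196.201 = 0.3062.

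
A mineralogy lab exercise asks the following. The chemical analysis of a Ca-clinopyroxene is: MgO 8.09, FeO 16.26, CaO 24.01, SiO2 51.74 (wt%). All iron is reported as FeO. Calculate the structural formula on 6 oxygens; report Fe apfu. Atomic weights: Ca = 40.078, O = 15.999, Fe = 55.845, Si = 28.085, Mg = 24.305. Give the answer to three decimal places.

8.09 wt% MgO ÷ 40.304 g/mol = 0.20072 mol, giving 0.20072 Mg and 0.20072 O.
16.26 wt% FeO ÷ 71.844 g/mol = 0.22632 mol, giving 0.22632 Fe and 0.22632 O.
24.01 wt% CaO ÷ 56.077 g/mol = 0.42816 mol, giving 0.42816 Ca and 0.42816 O.
51.74 wt% SiO2 ÷ 60.083 g/mol = 0.86114 mol, giving 0.86114 Si and 1.72228 O.
Oxygen sums to 2.57748; scaling by 6/2.57748 = 2.32786 puts the formula on 6 O.
Fe: 0.22632 × 2.32786 = 0.527 atoms per formula unit.

0.527 Fe apfu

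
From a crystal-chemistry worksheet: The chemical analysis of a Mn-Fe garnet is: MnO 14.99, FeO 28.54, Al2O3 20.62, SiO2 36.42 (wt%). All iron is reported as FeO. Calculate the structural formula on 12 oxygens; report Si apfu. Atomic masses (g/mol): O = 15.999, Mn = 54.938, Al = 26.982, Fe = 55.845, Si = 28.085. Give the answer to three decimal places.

14.99 wt% MnO ÷ 70.937 g/mol = 0.21131 mol, giving 0.21131 Mn and 0.21131 O.
28.54 wt% FeO ÷ 71.844 g/mol = 0.39725 mol, giving 0.39725 Fe and 0.39725 O.
20.62 wt% Al2O3 ÷ 101.961 g/mol = 0.20223 mol, giving 0.40446 Al and 0.60669 O.
36.42 wt% SiO2 ÷ 60.083 g/mol = 0.60616 mol, giving 0.60616 Si and 1.21232 O.
Oxygen sums to 2.42757; scaling by 12/2.42757 = 4.94321 puts the formula on 12 O.
Si: 0.60616 × 4.94321 = 2.996 atoms per formula unit.

2.996 Si apfu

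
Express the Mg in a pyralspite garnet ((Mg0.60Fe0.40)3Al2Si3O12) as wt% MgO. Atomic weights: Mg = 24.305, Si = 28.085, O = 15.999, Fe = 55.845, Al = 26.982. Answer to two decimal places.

Molar mass of (Mg0.60Fe0.40)3Al2Si3O12 = 1.80·24.305 + 1.20·55.845 + 2·26.982 + 3·28.085 + 12·15.999 = 440.970 g/mol.
Each formula unit contains 1.80 Mg, equivalent to 1.80/1 = 1.8000 mol MgO.
M(MgO) = 1×24.305 + 1×15.999 = 40.304 g/mol.
Mass of MgO per formula unit = 1.8000 × 40.304 = 72.547 g.
MgO wt% = 72.547 / 440.970 × 100 = 16.45%.

16.45 wt%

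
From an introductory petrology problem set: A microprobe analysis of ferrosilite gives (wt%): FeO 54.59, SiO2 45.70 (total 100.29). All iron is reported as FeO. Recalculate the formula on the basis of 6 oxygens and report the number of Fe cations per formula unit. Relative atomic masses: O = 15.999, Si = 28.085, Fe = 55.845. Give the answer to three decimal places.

FeO: 54.59/71.844 = 0.75984 mol → 0.75984 mol Fe, 0.75984 mol O.
SiO2: 45.70/60.083 = 0.76061 mol → 0.76061 mol Si, 1.52122 mol O.
Total oxygen = 2.28106 mol. Normalization factor = 6/2.28106 = 2.63036.
Fe per 6 O = 0.75984 × 2.63036 = 1.999.

1.999 Fe apfu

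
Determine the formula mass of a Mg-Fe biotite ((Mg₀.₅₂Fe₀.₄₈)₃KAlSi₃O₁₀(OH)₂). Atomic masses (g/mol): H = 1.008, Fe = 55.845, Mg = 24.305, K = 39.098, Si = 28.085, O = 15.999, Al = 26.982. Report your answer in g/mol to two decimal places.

Mg: 1.56 × 24.305 = 37.9158
Fe: 1.44 × 55.845 = 80.4168
K: 1 × 39.098 = 39.0980
Al: 1 × 26.982 = 26.9820
Si: 3 × 28.085 = 84.2550
O: 12 × 15.999 = 191.9880
H: 2 × 1.008 = 2.0160
Summing the contributions gives the formula mass.

462.67 g/mol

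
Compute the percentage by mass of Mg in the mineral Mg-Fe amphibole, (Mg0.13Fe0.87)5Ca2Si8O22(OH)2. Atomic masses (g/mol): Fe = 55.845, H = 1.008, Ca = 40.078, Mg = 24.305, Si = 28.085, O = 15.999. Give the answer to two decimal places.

Formula mass = 0.65*24.305 + 4.35*55.845 + 2*40.078 + 8*28.085 + 24*15.999 + 2*1.008 = 949.552 g/mol, of which 15.798 g is Mg.
So Mg makes up 15.798/949.552 = 0.0166 of the mass, i.e. 1.66%.

1.66 mass %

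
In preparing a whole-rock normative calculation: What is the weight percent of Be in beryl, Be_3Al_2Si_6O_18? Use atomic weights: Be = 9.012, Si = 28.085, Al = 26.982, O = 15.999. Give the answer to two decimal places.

M(Be_3Al_2Si_6O_18) = 537.492 g/mol.
Be contributes 3 × 9.012 = 27.036 g per mole.
27.036/537.492 = 0.0503 → 5.03%.

5.03 weight percent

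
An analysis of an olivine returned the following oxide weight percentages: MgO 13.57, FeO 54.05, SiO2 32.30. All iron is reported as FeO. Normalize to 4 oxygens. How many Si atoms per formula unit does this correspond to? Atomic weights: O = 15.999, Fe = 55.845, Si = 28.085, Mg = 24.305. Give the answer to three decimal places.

0.994 Si apfu

MgO (M=40.304): mol = 0.33669; Mg = 0.33669, O = 0.33669.
FeO (M=71.844): mol = 0.75232; Fe = 0.75232, O = 0.75232.
SiO2 (M=60.083): mol = 0.53759; Si = 0.53759, O = 1.07518.
ΣO = 2.16419; factor = 4/ΣO = 1.84827.
Si apfu = 0.53759 × 1.84827 = 0.994.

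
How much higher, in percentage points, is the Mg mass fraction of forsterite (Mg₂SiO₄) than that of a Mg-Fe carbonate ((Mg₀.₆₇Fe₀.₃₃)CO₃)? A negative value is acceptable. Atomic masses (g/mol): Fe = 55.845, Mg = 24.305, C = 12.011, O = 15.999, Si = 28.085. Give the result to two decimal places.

First mineral: 48.610 g Mg in 140.691 g formula = 34.55 wt% Mg.
Second mineral: 16.284 g Mg in 94.721 g formula = 17.19 wt% Mg.
34.55% − 17.19% gives a difference of 17.36 percentage points.

17.36 percentage points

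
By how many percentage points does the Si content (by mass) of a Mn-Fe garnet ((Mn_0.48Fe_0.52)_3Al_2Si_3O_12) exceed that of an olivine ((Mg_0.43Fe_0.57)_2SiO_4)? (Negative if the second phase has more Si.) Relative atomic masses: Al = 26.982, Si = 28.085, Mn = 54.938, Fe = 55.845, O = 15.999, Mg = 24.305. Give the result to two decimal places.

1.07 percentage points

M((Mn_0.48Fe_0.52)_3Al_2Si_3O_12) = 496.436 g/mol, so wt% Si = 84.255/496.436 × 100 = 16.97%.
M((Mg_0.43Fe_0.57)_2SiO_4) = 176.647 g/mol, so wt% Si = 28.085/176.647 × 100 = 15.90%.
16.97 − 15.90 = 1.07 pp.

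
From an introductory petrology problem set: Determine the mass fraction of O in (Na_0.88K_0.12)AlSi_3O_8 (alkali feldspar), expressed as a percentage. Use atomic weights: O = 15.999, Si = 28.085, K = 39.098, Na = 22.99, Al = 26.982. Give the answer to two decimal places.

M((Na_0.88K_0.12)AlSi_3O_8) = 264.152 g/mol.
O contributes 8 × 15.999 = 127.992 g per mole.
127.992/264.152 = 0.4845 → 48.45%.

48.45 weight percent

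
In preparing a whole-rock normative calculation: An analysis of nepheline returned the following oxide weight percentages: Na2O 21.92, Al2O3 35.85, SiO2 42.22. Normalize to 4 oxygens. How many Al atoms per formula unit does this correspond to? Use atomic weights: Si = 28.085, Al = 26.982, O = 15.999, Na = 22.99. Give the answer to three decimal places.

1.000 Al apfu

Na2O: 21.92/61.979 = 0.35367 mol → 0.70734 mol Na, 0.35367 mol O.
Al2O3: 35.85/101.961 = 0.35161 mol → 0.70322 mol Al, 1.05483 mol O.
SiO2: 42.22/60.083 = 0.70269 mol → 0.70269 mol Si, 1.40538 mol O.
Total oxygen = 2.81388 mol. Normalization factor = 4/2.81388 = 1.42152.
Al per 4 O = 0.70322 × 1.42152 = 1.000.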